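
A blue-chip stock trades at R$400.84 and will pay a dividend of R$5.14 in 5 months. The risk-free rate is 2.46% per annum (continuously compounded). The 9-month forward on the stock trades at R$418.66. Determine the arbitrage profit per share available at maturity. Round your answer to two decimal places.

R$15.54 per share

PV(dividends) I = 5.14·e^(−0.0246·5/12) = 5.0876
Fair forward F* = (S − I)·e^(rT) = (400.84 − 5.0876)·e^0.018450 = 395.7524 × 1.018621 = 403.1217
Market R$418.66 > fair 403.1217: forward overpriced → cash-and-carry (borrow at r, buy the stock and collect the dividends, short the forward).
Profit at T = |F_mkt − F*| = |418.66 − 403.1217| = R$15.54 per share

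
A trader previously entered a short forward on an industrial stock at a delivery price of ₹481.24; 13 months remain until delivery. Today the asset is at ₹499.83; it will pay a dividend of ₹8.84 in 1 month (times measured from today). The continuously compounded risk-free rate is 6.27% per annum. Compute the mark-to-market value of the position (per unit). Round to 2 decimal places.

-₹41.40

PV(remaining dividends) I = 8.84·e^(−0.0627·1/12) = 8.7939
Current forward F = (S − I)·e^(rT) = (499.83 − 8.7939)·e^(0.0627·13/12) = 491.0361 × 1.070285 = 525.5486
Value (long) = (F − K)·e^(−rT) = (525.5486 − 481.24) × 0.934331 = 41.3989
Short position value = −(long value) = -₹41.40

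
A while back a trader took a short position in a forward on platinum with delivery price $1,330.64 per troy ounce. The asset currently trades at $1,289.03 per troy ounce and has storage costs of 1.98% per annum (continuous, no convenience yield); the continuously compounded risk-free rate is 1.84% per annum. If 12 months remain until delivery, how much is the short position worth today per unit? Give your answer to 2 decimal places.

-$8.43 per troy ounce

Current fair forward for the remaining 12 months: F = S·e^((r + u)·T), (r + u) = 0.0184 + 0.0198 = 0.0382
F = 1289.03 · e^(0.0382 × 12/12) = 1289.03 × 1.03893900 = 1339.2235
Value of long forward = (F − K)·e^(−rT) = (1339.2235 − 1330.64) · e^(−0.0184·12/12)
= 8.5835 × 0.98176825 = 8.43
Short position value = −(long value) = -$8.43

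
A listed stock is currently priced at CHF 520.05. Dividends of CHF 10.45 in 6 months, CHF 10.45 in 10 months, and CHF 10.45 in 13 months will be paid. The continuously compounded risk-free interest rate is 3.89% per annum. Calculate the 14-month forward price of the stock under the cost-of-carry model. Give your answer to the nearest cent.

PV(dividends) I = 10.45·e^(−0.0389·6/12) + 10.45·e^(−0.0389·10/12) + 10.45·e^(−0.0389·13/12)
I = 10.2487 + 10.1167 + 10.0188 = 30.3842
F = (S − I)·e^(rT) = (520.05 − 30.3842) · e^(0.0389·14/12)
= 489.6658 · e^0.045383 = 489.6658 × 1.046429 = CHF 512.40

CHF 512.40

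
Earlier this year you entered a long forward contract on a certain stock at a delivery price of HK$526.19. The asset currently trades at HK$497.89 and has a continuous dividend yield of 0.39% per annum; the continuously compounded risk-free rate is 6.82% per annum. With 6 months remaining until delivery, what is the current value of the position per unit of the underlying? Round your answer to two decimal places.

-HK$11.63

Current fair forward for the remaining 6 months: F = S·e^((r − q)·T), (r − q) = 0.0682 − 0.0039 = 0.0643
F = 497.89 · e^(0.0643 × 6/12) = 497.89 × 1.032672 = 514.1571
Value of long forward = (F − K)·e^(−rT) = (514.1571 − 526.19) · e^(−0.0682·6/12)
= -12.0329 × 0.966475 = -11.63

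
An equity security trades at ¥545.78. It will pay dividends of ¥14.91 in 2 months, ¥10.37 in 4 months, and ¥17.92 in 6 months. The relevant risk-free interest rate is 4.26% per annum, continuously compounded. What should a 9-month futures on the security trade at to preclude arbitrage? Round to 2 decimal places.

PV(dividends) I = 14.91·e^(−0.0426·2/12) + 10.37·e^(−0.0426·4/12) + 17.92·e^(−0.0426·6/12)
I = 14.8045 + 10.2238 + 17.5423 = 42.5706
F = (S − I)·e^(rT) = (545.78 − 42.5706) · e^(0.0426·9/12)
= 503.2094 · e^0.031950 = 503.2094 × 1.032466 = ¥519.55

¥519.55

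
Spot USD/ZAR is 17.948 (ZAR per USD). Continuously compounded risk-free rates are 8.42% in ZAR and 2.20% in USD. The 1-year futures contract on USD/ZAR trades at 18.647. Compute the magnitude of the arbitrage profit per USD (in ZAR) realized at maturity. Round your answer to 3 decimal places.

Fair futures: F* = S·e^(carry·T), with carry = (r_ZAR − r_USD) = 0.0842 − 0.0220 = 0.0622
F* = 17.948 · e^(0.0622 × 1) = 17.948 · e^0.062200 = 17.948 × 1.064175 = 19.0998
Market 18.647 < fair 19.0998: forward underpriced → reverse cash-and-carry (short spot, go long the forward).
At maturity, profit = |F_mkt − F*| = |18.647 − 19.0998| = 0.453 per USD (in ZAR)

0.453 per USD (in ZAR)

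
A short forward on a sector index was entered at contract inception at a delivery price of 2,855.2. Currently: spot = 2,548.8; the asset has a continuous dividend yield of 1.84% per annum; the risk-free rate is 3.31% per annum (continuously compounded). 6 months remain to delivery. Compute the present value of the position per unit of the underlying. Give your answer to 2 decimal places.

Current fair forward for the remaining 6 months: F = S·e^((r − q)·T), (r − q) = 0.0331 − 0.0184 = 0.0147
F = 2548.8 · e^(0.0147 × 6/12) = 2548.8 × 1.00737708 = 2567.6027
Value of long forward = (F − K)·e^(−rT) = (2567.6027 − 2855.2) · e^(−0.0331·6/12)
= -287.5973 × 0.98358620 = -282.88
Short position value = −(long value) = 282.88

282.88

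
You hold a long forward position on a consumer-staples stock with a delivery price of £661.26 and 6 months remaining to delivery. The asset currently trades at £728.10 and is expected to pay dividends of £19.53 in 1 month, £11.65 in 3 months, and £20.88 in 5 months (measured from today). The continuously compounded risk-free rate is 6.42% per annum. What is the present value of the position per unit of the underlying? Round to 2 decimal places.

PV(remaining dividends) I = 19.53·e^(−0.0642·1/12) + 11.65·e^(−0.0642·3/12) + 20.88·e^(−0.0642·5/12) = 51.2192
Current forward F = (S − I)·e^(rT) = (728.10 − 51.2192)·e^(0.0642·6/12) = 676.8808 × 1.032621 = 698.9613
Value (long) = (F − K)·e^(−rT) = (698.9613 − 661.26) × 0.968410 = 36.5103
Value = £36.51

£36.51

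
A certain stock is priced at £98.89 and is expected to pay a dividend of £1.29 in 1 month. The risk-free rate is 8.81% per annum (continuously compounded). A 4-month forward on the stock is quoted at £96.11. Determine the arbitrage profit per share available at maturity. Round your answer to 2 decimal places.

PV(dividends) I = 1.29·e^(−0.0881·1/12) = 1.2806
Fair forward F* = (S − I)·e^(rT) = (98.89 − 1.2806)·e^0.029367 = 97.6094 × 1.029802 = 100.5184
Market £96.11 < fair 100.5184: forward underpriced → reverse cash-and-carry (short the stock, invest proceeds at r, pay the dividends, go long the forward).
Profit at T = |F_mkt − F*| = |96.11 − 100.5184| = £4.41 per share

£4.41 per share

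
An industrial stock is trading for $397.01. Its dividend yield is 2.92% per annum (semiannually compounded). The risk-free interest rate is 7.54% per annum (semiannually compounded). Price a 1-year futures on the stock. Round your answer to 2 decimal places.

$415.29

F = S · (1+r/2)^(2T) / (1+q/2)^(2T)
= 397.01 × 1.076821 / 1.029413 = 397.01 × 1.046053
F = $415.29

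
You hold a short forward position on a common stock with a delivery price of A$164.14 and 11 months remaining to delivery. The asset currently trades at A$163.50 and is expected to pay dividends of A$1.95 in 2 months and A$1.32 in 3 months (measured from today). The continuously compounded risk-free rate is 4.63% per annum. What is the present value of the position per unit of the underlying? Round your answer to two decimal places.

-A$2.94

PV(remaining dividends) I = 1.95·e^(−0.0463·2/12) + 1.32·e^(−0.0463·3/12) = 3.2398
Current forward F = (S − I)·e^(rT) = (163.50 − 3.2398)·e^(0.0463·11/12) = 160.2602 × 1.043355 = 167.2083
Value (long) = (F − K)·e^(−rT) = (167.2083 − 164.14) × 0.958446 = 2.9408
Short position value = −(long value) = -A$2.94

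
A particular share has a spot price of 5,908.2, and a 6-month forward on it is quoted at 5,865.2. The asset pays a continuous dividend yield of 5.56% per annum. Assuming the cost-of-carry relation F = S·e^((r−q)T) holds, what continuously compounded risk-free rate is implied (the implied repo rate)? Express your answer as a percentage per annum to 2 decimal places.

4.10%

From F = S·e^((r−q)T): (r − q) = ln(F/S)/T
ln(5865.2/5908.2) = ln(0.992722) = -0.007305
(r − q) = -0.007305 / (6/12) = -0.014610
r = ln(F/S)/T + q = -0.014610 + 0.0556 = 0.040990
r = 4.10%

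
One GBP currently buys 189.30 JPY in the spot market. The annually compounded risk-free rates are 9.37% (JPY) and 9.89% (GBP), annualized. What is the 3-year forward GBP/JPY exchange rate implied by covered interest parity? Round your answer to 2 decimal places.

By covered interest parity, F = S · (1+r_JPY)^T / (1+r_GBP)^T
= 189.30 × 1.308262 / 1.327011 = 189.30 × 0.985871
F = 186.63 JPY per GBP

186.63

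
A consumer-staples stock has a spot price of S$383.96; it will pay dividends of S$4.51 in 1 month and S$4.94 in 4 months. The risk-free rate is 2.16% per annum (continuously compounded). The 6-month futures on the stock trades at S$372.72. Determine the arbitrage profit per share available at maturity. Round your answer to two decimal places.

PV(dividends) I = 4.51·e^(−0.0216·1/12) + 4.94·e^(−0.0216·4/12) = 9.4064
Fair futures F* = (S − I)·e^(rT) = (383.96 − 9.4064)·e^0.010800 = 374.5536 × 1.010859 = 378.6209
Market S$372.72 < fair 378.6209: forward underpriced → reverse cash-and-carry (short the stock, invest proceeds at r, pay the dividends, go long the forward).
Profit at T = |F_mkt − F*| = |372.72 − 378.6209| = S$5.90 per share

S$5.90 per share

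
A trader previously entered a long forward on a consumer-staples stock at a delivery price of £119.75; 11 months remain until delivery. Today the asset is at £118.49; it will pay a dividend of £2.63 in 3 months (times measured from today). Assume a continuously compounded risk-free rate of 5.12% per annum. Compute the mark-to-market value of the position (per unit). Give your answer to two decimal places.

PV(remaining dividends) I = 2.63·e^(−0.0512·3/12) = 2.5966
Current forward F = (S − I)·e^(rT) = (118.49 − 2.5966)·e^(0.0512·11/12) = 115.8934 × 1.048052 = 121.4623
Value (long) = (F − K)·e^(−rT) = (121.4623 − 119.75) × 0.954151 = 1.6338
Value = £1.63

£1.63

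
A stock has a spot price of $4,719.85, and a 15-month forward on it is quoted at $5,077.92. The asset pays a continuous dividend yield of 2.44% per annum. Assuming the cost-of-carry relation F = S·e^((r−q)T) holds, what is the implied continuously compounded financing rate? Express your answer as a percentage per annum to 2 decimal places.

From F = S·e^((r−q)T): (r − q) = ln(F/S)/T
ln(5077.92/4719.85) = ln(1.075865) = 0.073125
(r − q) = 0.073125 / (15/12) = 0.058500
r = ln(F/S)/T + q = 0.058500 + 0.0244 = 0.082900
r = 8.29%

8.29%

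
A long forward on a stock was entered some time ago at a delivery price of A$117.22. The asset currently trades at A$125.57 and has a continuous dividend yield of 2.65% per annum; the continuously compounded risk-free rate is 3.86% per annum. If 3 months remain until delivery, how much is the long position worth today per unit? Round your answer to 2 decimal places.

A$8.65

Current fair forward for the remaining 3 months: F = S·e^((r − q)·T), (r − q) = 0.0386 − 0.0265 = 0.0121
F = 125.57 · e^(0.0121 × 3/12) = 125.57 × 1.003030 = 125.9505
Value of long forward = (F − K)·e^(−rT) = (125.9505 − 117.22) · e^(−0.0386·3/12)
= 8.7305 × 0.990396 = 8.65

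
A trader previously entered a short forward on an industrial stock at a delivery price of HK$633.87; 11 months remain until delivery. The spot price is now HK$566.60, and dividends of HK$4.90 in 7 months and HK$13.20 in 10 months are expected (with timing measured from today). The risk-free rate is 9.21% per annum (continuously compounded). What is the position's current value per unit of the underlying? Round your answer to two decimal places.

PV(remaining dividends) I = 4.90·e^(−0.0921·7/12) + 13.20·e^(−0.0921·10/12) = 16.8685
Current forward F = (S − I)·e^(rT) = (566.60 − 16.8685)·e^(0.0921·11/12) = 549.7315 × 1.088091 = 598.1579
Value (long) = (F − K)·e^(−rT) = (598.1579 − 633.87) × 0.919041 = -32.8209
Short position value = −(long value) = HK$32.82

HK$32.82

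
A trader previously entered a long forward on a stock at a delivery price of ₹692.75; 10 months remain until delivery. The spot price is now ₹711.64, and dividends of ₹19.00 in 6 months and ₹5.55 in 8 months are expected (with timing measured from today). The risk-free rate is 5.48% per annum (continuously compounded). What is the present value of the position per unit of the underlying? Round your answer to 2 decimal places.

PV(remaining dividends) I = 19.00·e^(−0.0548·6/12) + 5.55·e^(−0.0548·8/12) = 23.8374
Current forward F = (S − I)·e^(rT) = (711.64 − 23.8374)·e^(0.0548·10/12) = 687.8026 × 1.046725 = 719.9402
Value (long) = (F − K)·e^(−rT) = (719.9402 − 692.75) × 0.955360 = 25.9764
Value = ₹25.98

₹25.98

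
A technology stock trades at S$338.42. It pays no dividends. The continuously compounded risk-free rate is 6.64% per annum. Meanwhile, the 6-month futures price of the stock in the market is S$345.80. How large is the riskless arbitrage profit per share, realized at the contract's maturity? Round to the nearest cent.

Fair futures: F* = S·e^(carry·T), with carry = r = 0.0664
F* = 338.42 · e^(0.0664 × 6/12) = 338.42 · e^0.033200 = 338.42 × 1.033757 = S$349.8440
Market S$345.80 < fair S$349.8440: forward underpriced → reverse cash-and-carry (short spot, go long the forward).
At maturity, profit = |F_mkt − F*| = |345.80 − 349.8440| = S$4.04 per share

S$4.04 per share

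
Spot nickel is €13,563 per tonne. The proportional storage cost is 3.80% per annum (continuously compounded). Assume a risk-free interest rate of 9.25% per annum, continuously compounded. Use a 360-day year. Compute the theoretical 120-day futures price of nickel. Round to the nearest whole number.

Net carry = r + u − y = 0.0925 + 0.0380 − 0.0000 = 0.1305
F = S·e^((r+u−y)T) = 13563 · e^(0.1305 × 120/360) = 13563 · e^0.043500
= 13563 × 1.044460 = €14,166 per tonne

€14,166 per tonne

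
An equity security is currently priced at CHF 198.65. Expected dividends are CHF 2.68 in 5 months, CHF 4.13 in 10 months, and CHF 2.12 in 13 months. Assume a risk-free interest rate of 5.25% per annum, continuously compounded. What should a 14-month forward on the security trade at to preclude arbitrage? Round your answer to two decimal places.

PV(dividends) I = 2.68·e^(−0.0525·5/12) + 4.13·e^(−0.0525·10/12) + 2.12·e^(−0.0525·13/12)
I = 2.6220 + 3.9532 + 2.0028 = 8.5780
F = (S − I)·e^(rT) = (198.65 − 8.5780) · e^(0.0525·14/12)
= 190.0720 · e^0.061250 = 190.0720 × 1.063165 = CHF 202.08

CHF 202.08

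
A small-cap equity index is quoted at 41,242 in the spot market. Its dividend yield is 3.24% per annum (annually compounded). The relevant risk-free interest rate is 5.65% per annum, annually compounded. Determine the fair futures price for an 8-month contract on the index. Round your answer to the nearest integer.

41,881

F = S · (1+r)^T / (1+q)^T
= 41242 × 1.037321 / 1.021485 = 41242 × 1.015503
F = 41,881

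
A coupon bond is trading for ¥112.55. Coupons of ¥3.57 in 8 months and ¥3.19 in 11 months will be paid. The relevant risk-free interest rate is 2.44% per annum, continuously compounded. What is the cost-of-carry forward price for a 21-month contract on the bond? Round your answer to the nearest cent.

¥110.54

PV(coupons) I = 3.57·e^(−0.0244·8/12) + 3.19·e^(−0.0244·11/12)
I = 3.5124 + 3.1194 = 6.6318
F = (S − I)·e^(rT) = (112.55 − 6.6318) · e^(0.0244·21/12)
= 105.9182 · e^0.042700 = 105.9182 × 1.043625 = ¥110.54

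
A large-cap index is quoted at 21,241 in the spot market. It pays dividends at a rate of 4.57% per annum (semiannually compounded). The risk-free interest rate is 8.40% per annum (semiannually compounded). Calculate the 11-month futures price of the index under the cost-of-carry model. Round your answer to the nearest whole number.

21,976

F = S · (1+r/2)^(2T) / (1+q/2)^(2T)
= 21241 × 1.078344 / 1.042290 = 21241 × 1.034591
F = 21,976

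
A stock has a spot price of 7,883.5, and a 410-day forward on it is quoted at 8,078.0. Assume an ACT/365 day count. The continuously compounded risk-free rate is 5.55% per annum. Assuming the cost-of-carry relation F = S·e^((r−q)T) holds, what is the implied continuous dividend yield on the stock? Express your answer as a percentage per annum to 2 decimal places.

From F = S·e^((r−q)T): (r − q) = ln(F/S)/T
ln(8078.0/7883.5) = ln(1.024672) = 0.024373
(r − q) = 0.024373 / (410/365) = 0.021698
q = r − ln(F/S)/T = 0.0555 − 0.021698 = 0.033802
q = 3.38%

3.38%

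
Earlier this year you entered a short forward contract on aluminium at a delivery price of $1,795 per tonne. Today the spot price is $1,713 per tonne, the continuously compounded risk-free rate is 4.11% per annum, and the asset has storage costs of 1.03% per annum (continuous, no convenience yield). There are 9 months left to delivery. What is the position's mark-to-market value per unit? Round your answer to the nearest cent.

$14.23 per tonne

Current fair forward for the remaining 9 months: F = S·e^((r + u)·T), (r + u) = 0.0411 + 0.0103 = 0.0514
F = 1713 · e^(0.0514 × 9/12) = 1713 × 1.03930269 = 1780.3255
Value of long forward = (F − K)·e^(−rT) = (1780.3255 − 1795) · e^(−0.0411·9/12)
= -14.6745 × 0.96964525 = -14.23
Short position value = −(long value) = $14.23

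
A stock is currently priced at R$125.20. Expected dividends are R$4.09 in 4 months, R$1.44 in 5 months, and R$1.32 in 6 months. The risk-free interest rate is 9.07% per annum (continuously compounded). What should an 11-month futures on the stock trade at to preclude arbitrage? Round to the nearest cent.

R$128.86

PV(dividends) I = 4.09·e^(−0.0907·4/12) + 1.44·e^(−0.0907·5/12) + 1.32·e^(−0.0907·6/12)
I = 3.9682 + 1.3866 + 1.2615 = 6.6163
F = (S − I)·e^(rT) = (125.20 − 6.6163) · e^(0.0907·11/12)
= 118.5837 · e^0.083142 = 118.5837 × 1.086696 = R$128.86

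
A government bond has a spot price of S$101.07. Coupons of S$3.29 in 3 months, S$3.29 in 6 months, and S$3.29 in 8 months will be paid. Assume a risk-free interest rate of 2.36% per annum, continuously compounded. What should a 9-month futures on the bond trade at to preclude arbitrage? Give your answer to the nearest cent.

PV(coupons) I = 3.29·e^(−0.0236·3/12) + 3.29·e^(−0.0236·6/12) + 3.29·e^(−0.0236·8/12)
I = 3.2706 + 3.2514 + 3.2386 = 9.7606
F = (S − I)·e^(rT) = (101.07 − 9.7606) · e^(0.0236·9/12)
= 91.3094 · e^0.017700 = 91.3094 × 1.017858 = S$92.94

S$92.94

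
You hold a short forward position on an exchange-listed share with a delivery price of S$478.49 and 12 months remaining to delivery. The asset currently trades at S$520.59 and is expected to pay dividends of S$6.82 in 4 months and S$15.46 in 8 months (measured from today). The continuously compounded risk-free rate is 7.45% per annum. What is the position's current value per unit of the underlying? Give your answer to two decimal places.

PV(remaining dividends) I = 6.82·e^(−0.0745·4/12) + 15.46·e^(−0.0745·8/12) = 21.3636
Current forward F = (S − I)·e^(rT) = (520.59 − 21.3636)·e^(0.0745·12/12) = 499.2264 × 1.077345 = 537.8391
Value (long) = (F − K)·e^(−rT) = (537.8391 − 478.49) × 0.928207 = 55.0883
Short position value = −(long value) = -S$55.09

-S$55.09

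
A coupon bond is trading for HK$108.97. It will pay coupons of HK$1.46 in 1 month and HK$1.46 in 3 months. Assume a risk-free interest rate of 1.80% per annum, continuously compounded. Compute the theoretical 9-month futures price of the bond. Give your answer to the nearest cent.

HK$107.50

PV(coupons) I = 1.46·e^(−0.0180·1/12) + 1.46·e^(−0.0180·3/12)
I = 1.4578 + 1.4534 = 2.9112
F = (S − I)·e^(rT) = (108.97 − 2.9112) · e^(0.0180·9/12)
= 106.0588 · e^0.013500 = 106.0588 × 1.013592 = HK$107.50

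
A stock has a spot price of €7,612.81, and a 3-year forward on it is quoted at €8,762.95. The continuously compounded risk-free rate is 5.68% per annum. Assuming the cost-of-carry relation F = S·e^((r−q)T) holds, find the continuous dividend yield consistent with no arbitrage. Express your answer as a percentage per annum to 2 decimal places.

From F = S·e^((r−q)T): (r − q) = ln(F/S)/T
ln(8762.95/7612.81) = ln(1.151080) = 0.140701
(r − q) = 0.140701 / (3) = 0.046900
q = r − ln(F/S)/T = 0.0568 − 0.046900 = 0.009900
q = 0.99%

0.99%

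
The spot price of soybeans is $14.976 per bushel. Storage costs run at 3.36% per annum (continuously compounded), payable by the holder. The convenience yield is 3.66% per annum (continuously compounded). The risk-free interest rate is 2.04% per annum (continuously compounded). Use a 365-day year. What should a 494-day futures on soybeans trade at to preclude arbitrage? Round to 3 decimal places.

$15.333 per bushel

Net carry = r + u − y = 0.0204 + 0.0336 − 0.0366 = 0.0174
F = S·e^((r+u−y)T) = 14.976 · e^(0.0174 × 494/365) = 14.976 · e^0.023550
= 14.976 × 1.023829 = $15.333 per bushel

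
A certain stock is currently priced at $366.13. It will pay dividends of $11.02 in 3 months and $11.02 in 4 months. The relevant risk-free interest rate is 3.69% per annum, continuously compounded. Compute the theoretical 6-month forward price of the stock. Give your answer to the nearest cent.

PV(dividends) I = 11.02·e^(−0.0369·3/12) + 11.02·e^(−0.0369·4/12)
I = 10.9188 + 10.8853 = 21.8041
F = (S − I)·e^(rT) = (366.13 − 21.8041) · e^(0.0369·6/12)
= 344.3259 · e^0.018450 = 344.3259 × 1.018621 = $350.74

$350.74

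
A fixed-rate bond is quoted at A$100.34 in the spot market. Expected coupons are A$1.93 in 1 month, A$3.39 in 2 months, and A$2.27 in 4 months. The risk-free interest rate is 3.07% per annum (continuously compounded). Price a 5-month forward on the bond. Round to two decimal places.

A$93.99

PV(coupons) I = 1.93·e^(−0.0307·1/12) + 3.39·e^(−0.0307·2/12) + 2.27·e^(−0.0307·4/12)
I = 1.9251 + 3.3727 + 2.2469 = 7.5447
F = (S − I)·e^(rT) = (100.34 − 7.5447) · e^(0.0307·5/12)
= 92.7953 · e^0.012792 = 92.7953 × 1.012874 = A$93.99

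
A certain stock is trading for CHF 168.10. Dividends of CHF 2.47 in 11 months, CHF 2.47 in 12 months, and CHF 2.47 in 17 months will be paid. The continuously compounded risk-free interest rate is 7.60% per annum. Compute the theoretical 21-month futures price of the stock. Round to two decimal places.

PV(dividends) I = 2.47·e^(−0.0760·11/12) + 2.47·e^(−0.0760·12/12) + 2.47·e^(−0.0760·17/12)
I = 2.3038 + 2.2892 + 2.2179 = 6.8109
F = (S − I)·e^(rT) = (168.10 − 6.8109) · e^(0.0760·21/12)
= 161.2891 · e^0.133000 = 161.2891 × 1.142250 = CHF 184.23

CHF 184.23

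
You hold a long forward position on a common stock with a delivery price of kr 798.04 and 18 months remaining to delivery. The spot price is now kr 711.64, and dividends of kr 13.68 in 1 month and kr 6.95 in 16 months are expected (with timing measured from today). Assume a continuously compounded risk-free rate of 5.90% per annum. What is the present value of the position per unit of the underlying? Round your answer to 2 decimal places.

PV(remaining dividends) I = 13.68·e^(−0.0590·1/12) + 6.95·e^(−0.0590·16/12) = 20.0371
Current forward F = (S − I)·e^(rT) = (711.64 − 20.0371)·e^(0.0590·18/12) = 691.6029 × 1.092534 = 755.5997
Value (long) = (F − K)·e^(−rT) = (755.5997 − 798.04) × 0.915303 = -38.8457
Value = -kr 38.85

-kr 38.85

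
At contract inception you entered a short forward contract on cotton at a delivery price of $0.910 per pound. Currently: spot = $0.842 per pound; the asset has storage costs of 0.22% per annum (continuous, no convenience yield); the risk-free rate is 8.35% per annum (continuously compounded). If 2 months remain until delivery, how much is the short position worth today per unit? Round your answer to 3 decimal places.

Current fair forward for the remaining 2 months: F = S·e^((r + u)·T), (r + u) = 0.0835 + 0.0022 = 0.0857
F = 0.842 · e^(0.0857 × 2/12) = 0.842 × 1.014386 = 0.8541
Value of long forward = (F − K)·e^(−rT) = (0.8541 − 0.910) · e^(−0.0835·2/12)
= -0.0559 × 0.986180 = -0.055
Short position value = −(long value) = $0.055

$0.055 per pound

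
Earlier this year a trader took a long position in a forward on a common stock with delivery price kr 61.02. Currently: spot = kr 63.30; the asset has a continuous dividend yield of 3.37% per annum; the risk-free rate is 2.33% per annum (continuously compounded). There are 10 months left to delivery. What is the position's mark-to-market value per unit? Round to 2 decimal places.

kr 1.70

Current fair forward for the remaining 10 months: F = S·e^((r − q)·T), (r − q) = 0.0233 − 0.0337 = -0.0104
F = 63.30 · e^(-0.0104 × 10/12) = 63.30 × 0.991371 = 62.7538
Value of long forward = (F − K)·e^(−rT) = (62.7538 − 61.02) · e^(−0.0233·10/12)
= 1.7338 × 0.980771 = 1.70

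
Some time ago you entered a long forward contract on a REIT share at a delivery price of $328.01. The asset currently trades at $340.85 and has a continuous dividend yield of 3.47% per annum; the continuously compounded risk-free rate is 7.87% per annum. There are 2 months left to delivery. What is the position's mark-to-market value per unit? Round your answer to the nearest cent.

$15.15

Current fair forward for the remaining 2 months: F = S·e^((r − q)·T), (r − q) = 0.0787 − 0.0347 = 0.0440
F = 340.85 · e^(0.0440 × 2/12) = 340.85 × 1.007360 = 343.3587
Value of long forward = (F − K)·e^(−rT) = (343.3587 − 328.01) · e^(−0.0787·2/12)
= 15.3487 × 0.986969 = 15.15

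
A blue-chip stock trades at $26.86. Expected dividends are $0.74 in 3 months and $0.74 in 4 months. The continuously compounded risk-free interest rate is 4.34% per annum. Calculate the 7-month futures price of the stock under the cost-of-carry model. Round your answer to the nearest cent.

$26.05

PV(dividends) I = 0.74·e^(−0.0434·3/12) + 0.74·e^(−0.0434·4/12)
I = 0.7320 + 0.7294 = 1.4614
F = (S − I)·e^(rT) = (26.86 − 1.4614) · e^(0.0434·7/12)
= 25.3986 · e^0.025317 = 25.3986 × 1.025640 = $26.05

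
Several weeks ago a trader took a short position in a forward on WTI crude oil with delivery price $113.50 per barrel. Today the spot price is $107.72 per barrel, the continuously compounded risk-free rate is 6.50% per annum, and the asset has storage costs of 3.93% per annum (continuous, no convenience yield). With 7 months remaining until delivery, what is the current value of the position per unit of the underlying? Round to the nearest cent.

-$0.94 per barrel

Current fair forward for the remaining 7 months: F = S·e^((r + u)·T), (r + u) = 0.0650 + 0.0393 = 0.1043
F = 107.72 · e^(0.1043 × 7/12) = 107.72 × 1.062731 = 114.4774
Value of long forward = (F − K)·e^(−rT) = (114.4774 − 113.50) · e^(−0.0650·7/12)
= 0.9774 × 0.962793 = 0.94
Short position value = −(long value) = -$0.94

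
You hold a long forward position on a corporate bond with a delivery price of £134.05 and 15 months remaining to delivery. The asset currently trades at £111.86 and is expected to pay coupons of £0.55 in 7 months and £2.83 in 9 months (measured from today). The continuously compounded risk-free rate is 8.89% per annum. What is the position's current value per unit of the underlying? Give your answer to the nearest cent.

PV(remaining coupons) I = 0.55·e^(−0.0889·7/12) + 2.83·e^(−0.0889·9/12) = 3.1697
Current forward F = (S − I)·e^(rT) = (111.86 − 3.1697)·e^(0.0889·15/12) = 108.6903 × 1.117535 = 121.4652
Value (long) = (F − K)·e^(−rT) = (121.4652 − 134.05) × 0.894827 = -11.2612
Value = -£11.26

-£11.26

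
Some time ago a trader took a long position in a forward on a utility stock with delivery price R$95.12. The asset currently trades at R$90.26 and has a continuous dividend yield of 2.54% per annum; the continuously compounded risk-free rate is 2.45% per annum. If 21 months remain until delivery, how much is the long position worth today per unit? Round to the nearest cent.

Current fair forward for the remaining 21 months: F = S·e^((r − q)·T), (r − q) = 0.0245 − 0.0254 = -0.0009
F = 90.26 · e^(-0.0009 × 21/12) = 90.26 × 0.998426 = 90.1179
Value of long forward = (F − K)·e^(−rT) = (90.1179 − 95.12) · e^(−0.0245·21/12)
= -5.0021 × 0.958031 = -4.79

-R$4.79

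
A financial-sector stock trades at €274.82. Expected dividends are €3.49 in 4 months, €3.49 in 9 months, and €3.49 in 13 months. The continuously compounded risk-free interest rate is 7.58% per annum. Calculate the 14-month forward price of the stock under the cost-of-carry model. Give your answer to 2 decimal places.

PV(dividends) I = 3.49·e^(−0.0758·4/12) + 3.49·e^(−0.0758·9/12) + 3.49·e^(−0.0758·13/12)
I = 3.4029 + 3.2971 + 3.2149 = 9.9149
F = (S − I)·e^(rT) = (274.82 − 9.9149) · e^(0.0758·14/12)
= 264.9051 · e^0.088433 = 264.9051 × 1.092461 = €289.40

€289.40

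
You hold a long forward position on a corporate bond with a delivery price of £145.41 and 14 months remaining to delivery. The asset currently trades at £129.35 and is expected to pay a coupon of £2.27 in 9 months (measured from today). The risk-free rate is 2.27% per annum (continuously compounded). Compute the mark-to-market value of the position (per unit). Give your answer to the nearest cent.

-£14.49

PV(remaining coupons) I = 2.27·e^(−0.0227·9/12) = 2.2317
Current forward F = (S − I)·e^(rT) = (129.35 − 2.2317)·e^(0.0227·14/12) = 127.1183 × 1.026837 = 130.5298
Value (long) = (F − K)·e^(−rT) = (130.5298 − 145.41) × 0.973864 = -14.4913
Value = -£14.49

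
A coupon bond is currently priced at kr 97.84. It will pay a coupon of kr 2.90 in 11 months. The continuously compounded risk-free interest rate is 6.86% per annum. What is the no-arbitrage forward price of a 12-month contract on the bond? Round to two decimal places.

kr 101.87

PV(coupons) I = 2.90·e^(−0.0686·11/12)
I = 2.7233
F = (S − I)·e^(rT) = (97.84 − 2.7233) · e^(0.0686·12/12)
= 95.1167 · e^0.068600 = 95.1167 × 1.071008 = kr 101.87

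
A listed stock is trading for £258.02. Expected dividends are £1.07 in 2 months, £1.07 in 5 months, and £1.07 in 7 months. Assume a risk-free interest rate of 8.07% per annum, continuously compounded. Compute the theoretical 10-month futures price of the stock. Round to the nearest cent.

PV(dividends) I = 1.07·e^(−0.0807·2/12) + 1.07·e^(−0.0807·5/12) + 1.07·e^(−0.0807·7/12)
I = 1.0557 + 1.0346 + 1.0208 = 3.1111
F = (S − I)·e^(rT) = (258.02 − 3.1111) · e^(0.0807·10/12)
= 254.9089 · e^0.067250 = 254.9089 × 1.069563 = £272.64

£272.64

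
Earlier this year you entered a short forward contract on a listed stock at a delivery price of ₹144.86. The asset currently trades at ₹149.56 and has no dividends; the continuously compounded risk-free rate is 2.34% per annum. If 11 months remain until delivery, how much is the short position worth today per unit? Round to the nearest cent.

Current fair forward for the remaining 11 months: F = S·e^(r·T), r = 0.0234
F = 149.56 · e^(0.0234 × 11/12) = 149.56 × 1.021682 = 152.8028
Value of long forward = (F − K)·e^(−rT) = (152.8028 − 144.86) · e^(−0.0234·11/12)
= 7.9428 × 0.978778 = 7.77
Short position value = −(long value) = -₹7.77

-₹7.77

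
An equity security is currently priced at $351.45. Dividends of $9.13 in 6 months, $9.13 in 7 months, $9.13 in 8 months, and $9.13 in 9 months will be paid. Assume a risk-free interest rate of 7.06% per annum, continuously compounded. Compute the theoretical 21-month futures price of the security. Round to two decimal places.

PV(dividends) I = 9.13·e^(−0.0706·6/12) + 9.13·e^(−0.0706·7/12) + 9.13·e^(−0.0706·8/12) + 9.13·e^(−0.0706·9/12)
I = 8.8133 + 8.7616 + 8.7102 + 8.6591 = 34.9442
F = (S − I)·e^(rT) = (351.45 − 34.9442) · e^(0.0706·21/12)
= 316.5058 · e^0.123550 = 316.5058 × 1.131507 = $358.13

$358.13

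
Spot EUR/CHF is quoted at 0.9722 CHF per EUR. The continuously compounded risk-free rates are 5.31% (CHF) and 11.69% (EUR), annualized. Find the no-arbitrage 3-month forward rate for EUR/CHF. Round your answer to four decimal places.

0.9568

F = S·e^((r_CHF − r_EUR)T) = 0.9722 · e^((0.0531 − 0.1169) × 3/12)
= 0.9722 · e^-0.015950 = 0.9722 × 0.984177
F = 0.9568 CHF per EUR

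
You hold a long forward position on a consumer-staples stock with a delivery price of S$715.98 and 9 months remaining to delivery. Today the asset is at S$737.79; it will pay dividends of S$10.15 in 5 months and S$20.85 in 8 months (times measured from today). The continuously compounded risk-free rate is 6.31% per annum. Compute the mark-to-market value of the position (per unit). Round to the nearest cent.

PV(remaining dividends) I = 10.15·e^(−0.0631·5/12) + 20.85·e^(−0.0631·8/12) = 29.8777
Current forward F = (S − I)·e^(rT) = (737.79 − 29.8777)·e^(0.0631·9/12) = 707.9123 × 1.048463 = 742.2199
Value (long) = (F − K)·e^(−rT) = (742.2199 − 715.98) × 0.953777 = 25.0270
Value = S$25.03

S$25.03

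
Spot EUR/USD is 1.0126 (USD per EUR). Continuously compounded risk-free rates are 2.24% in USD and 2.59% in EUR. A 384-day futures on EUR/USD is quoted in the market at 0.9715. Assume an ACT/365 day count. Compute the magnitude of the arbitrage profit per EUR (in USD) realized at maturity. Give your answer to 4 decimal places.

Fair futures: F* = S·e^(carry·T), with carry = (r_USD − r_EUR) = 0.0224 − 0.0259 = -0.0035
F* = 1.0126 · e^(-0.0035 × 384/365) = 1.0126 · e^-0.003682 = 1.0126 × 0.996325 = 1.0089
Market 0.9715 < fair 1.0089: forward underpriced → reverse cash-and-carry (short spot, go long the forward).
At maturity, profit = |F_mkt − F*| = |0.9715 − 1.0089| = 0.0374 per EUR (in USD)

0.0374 per EUR (in USD)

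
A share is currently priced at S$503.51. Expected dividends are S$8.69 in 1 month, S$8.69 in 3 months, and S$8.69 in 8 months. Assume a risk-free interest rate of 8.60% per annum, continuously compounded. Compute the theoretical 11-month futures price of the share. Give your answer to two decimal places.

S$517.39

PV(dividends) I = 8.69·e^(−0.0860·1/12) + 8.69·e^(−0.0860·3/12) + 8.69·e^(−0.0860·8/12)
I = 8.6279 + 8.5052 + 8.2058 = 25.3389
F = (S − I)·e^(rT) = (503.51 − 25.3389) · e^(0.0860·11/12)
= 478.1711 · e^0.078833 = 478.1711 × 1.082024 = S$517.39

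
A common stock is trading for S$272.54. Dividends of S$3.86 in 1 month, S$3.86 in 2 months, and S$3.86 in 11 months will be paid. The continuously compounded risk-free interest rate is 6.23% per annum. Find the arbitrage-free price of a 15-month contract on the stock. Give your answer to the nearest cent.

S$282.39

PV(dividends) I = 3.86·e^(−0.0623·1/12) + 3.86·e^(−0.0623·2/12) + 3.86·e^(−0.0623·11/12)
I = 3.8400 + 3.8201 + 3.6457 = 11.3058
F = (S − I)·e^(rT) = (272.54 − 11.3058) · e^(0.0623·15/12)
= 261.2342 · e^0.077875 = 261.2342 × 1.080988 = S$282.39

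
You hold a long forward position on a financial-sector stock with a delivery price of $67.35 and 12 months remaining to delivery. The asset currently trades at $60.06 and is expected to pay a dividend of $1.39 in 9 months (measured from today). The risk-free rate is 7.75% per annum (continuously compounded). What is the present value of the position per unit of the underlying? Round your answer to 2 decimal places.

PV(remaining dividends) I = 1.39·e^(−0.0775·9/12) = 1.3115
Current forward F = (S − I)·e^(rT) = (60.06 − 1.3115)·e^(0.0775·12/12) = 58.7485 × 1.080582 = 63.4826
Value (long) = (F − K)·e^(−rT) = (63.4826 − 67.35) × 0.925427 = -3.5790
Value = -$3.58

-$3.58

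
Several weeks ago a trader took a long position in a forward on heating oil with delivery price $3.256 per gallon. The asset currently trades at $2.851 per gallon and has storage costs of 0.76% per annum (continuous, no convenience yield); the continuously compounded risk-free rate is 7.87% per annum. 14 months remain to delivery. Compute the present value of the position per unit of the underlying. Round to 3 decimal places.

-$0.094 per gallon

Current fair forward for the remaining 14 months: F = S·e^((r + u)·T), (r + u) = 0.0787 + 0.0076 = 0.0863
F = 2.851 · e^(0.0863 × 14/12) = 2.851 × 1.105926 = 3.1530
Value of long forward = (F − K)·e^(−rT) = (3.1530 − 3.256) · e^(−0.0787·14/12)
= -0.1030 × 0.912272 = -0.094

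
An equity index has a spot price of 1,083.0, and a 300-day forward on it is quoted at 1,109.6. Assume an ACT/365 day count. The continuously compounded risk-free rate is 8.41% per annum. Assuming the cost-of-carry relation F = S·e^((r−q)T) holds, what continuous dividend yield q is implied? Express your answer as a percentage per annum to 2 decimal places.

5.46%

From F = S·e^((r−q)T): (r − q) = ln(F/S)/T
ln(1109.6/1083.0) = ln(1.024561) = 0.024264
(r − q) = 0.024264 / (300/365) = 0.029521
q = r − ln(F/S)/T = 0.0841 − 0.029521 = 0.054579
q = 5.46%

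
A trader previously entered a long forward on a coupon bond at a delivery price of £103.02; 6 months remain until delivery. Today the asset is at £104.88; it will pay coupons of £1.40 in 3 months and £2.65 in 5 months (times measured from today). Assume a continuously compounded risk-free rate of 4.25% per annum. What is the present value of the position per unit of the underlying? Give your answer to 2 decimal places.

PV(remaining coupons) I = 1.40·e^(−0.0425·3/12) + 2.65·e^(−0.0425·5/12) = 3.9887
Current forward F = (S − I)·e^(rT) = (104.88 − 3.9887)·e^(0.0425·6/12) = 100.8913 × 1.021477 = 103.0581
Value (long) = (F − K)·e^(−rT) = (103.0581 − 103.02) × 0.978974 = 0.0373
Value = £0.04

£0.04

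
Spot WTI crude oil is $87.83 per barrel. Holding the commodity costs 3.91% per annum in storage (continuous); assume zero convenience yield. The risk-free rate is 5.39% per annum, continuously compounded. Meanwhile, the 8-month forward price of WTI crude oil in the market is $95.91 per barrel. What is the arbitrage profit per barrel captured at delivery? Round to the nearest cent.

$2.46 per barrel

Fair forward: F* = S·e^(carry·T), with carry = (r + u) = 0.0539 + 0.0391 = 0.0930
F* = 87.83 · e^(0.0930 × 8/12) = 87.83 · e^0.062000 = 87.83 × 1.063962 = $93.4478
Market $95.91 > fair $93.4478: forward overpriced → cash-and-carry (buy spot, short the forward).
At maturity, profit = |F_mkt − F*| = |95.91 − 93.4478| = $2.46 per barrel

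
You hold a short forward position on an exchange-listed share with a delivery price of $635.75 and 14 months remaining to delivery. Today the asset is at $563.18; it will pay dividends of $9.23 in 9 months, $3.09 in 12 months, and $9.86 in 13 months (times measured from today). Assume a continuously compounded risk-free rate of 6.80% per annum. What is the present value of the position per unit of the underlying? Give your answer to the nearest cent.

$44.90

PV(remaining dividends) I = 9.23·e^(−0.0680·9/12) + 3.09·e^(−0.0680·12/12) + 9.86·e^(−0.0680·13/12) = 20.8177
Current forward F = (S − I)·e^(rT) = (563.18 − 20.8177)·e^(0.0680·14/12) = 542.3623 × 1.082565 = 587.1424
Value (long) = (F − K)·e^(−rT) = (587.1424 − 635.75) × 0.923732 = -44.9004
Short position value = −(long value) = $44.90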